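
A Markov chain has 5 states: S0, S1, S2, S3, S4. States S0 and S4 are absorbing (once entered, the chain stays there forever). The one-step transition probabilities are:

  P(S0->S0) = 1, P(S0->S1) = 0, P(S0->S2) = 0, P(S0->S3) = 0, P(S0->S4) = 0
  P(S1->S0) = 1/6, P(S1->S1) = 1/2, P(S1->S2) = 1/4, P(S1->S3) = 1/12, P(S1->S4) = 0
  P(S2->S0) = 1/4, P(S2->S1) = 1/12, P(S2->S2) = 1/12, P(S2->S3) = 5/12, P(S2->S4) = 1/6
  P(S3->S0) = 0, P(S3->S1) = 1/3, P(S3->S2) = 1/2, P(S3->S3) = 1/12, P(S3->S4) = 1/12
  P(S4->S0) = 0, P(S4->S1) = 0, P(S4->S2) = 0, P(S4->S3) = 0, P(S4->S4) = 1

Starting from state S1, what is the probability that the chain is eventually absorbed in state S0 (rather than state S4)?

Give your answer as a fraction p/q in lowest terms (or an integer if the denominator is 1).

Let a_i = P(absorbed in S0 | start in state i).
Boundary conditions: a_S0 = 1, a_S4 = 0.
For each transient state i, a_i = sum_j P(i->j) * a_j:
  a_S1 = 1/6*a_S0 + 1/2*a_S1 + 1/4*a_S2 + 1/12*a_S3 + 0*a_S4
  a_S2 = 1/4*a_S0 + 1/12*a_S1 + 1/12*a_S2 + 5/12*a_S3 + 1/6*a_S4
  a_S3 = 0*a_S0 + 1/3*a_S1 + 1/2*a_S2 + 1/12*a_S3 + 1/12*a_S4

Substituting a_S0 = 1 and a_S4 = 0, rearrange to (I - Q) a = r where r[i] = P(i -> S0):
  [1/2, -1/4, -1/12] . (a_S1, a_S2, a_S3) = 1/6
  [-1/12, 11/12, -5/12] . (a_S1, a_S2, a_S3) = 1/4
  [-1/3, -1/2, 11/12] . (a_S1, a_S2, a_S3) = 0

Solving yields:
  a_S1 = 23/31
  a_S2 = 8/13
  a_S3 = 244/403

Starting state is S1, so the absorption probability is a_S1 = 23/31.

Answer: 23/31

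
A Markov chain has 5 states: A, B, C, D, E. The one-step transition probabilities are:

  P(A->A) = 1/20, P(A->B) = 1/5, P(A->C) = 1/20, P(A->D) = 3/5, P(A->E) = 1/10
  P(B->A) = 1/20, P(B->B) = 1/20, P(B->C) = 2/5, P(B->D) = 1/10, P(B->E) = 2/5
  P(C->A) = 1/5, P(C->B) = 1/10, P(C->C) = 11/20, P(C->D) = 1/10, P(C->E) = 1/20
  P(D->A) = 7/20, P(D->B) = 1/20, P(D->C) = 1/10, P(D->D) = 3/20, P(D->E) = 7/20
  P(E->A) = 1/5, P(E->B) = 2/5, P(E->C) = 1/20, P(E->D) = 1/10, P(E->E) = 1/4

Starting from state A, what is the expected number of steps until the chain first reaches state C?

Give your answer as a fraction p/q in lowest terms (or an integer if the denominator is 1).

Answer: 226060/28891

Derivation:
Let h_i = expected steps to first reach C from state i.
Boundary: h_C = 0.
First-step equations for the other states:
  h_A = 1 + 1/20*h_A + 1/5*h_B + 1/20*h_C + 3/5*h_D + 1/10*h_E
  h_B = 1 + 1/20*h_A + 1/20*h_B + 2/5*h_C + 1/10*h_D + 2/5*h_E
  h_D = 1 + 7/20*h_A + 1/20*h_B + 1/10*h_C + 3/20*h_D + 7/20*h_E
  h_E = 1 + 1/5*h_A + 2/5*h_B + 1/20*h_C + 1/10*h_D + 1/4*h_E

Substituting h_C = 0 and rearranging gives the linear system (I - Q) h = 1:
  [19/20, -1/5, -3/5, -1/10] . (h_A, h_B, h_D, h_E) = 1
  [-1/20, 19/20, -1/10, -2/5] . (h_A, h_B, h_D, h_E) = 1
  [-7/20, -1/20, 17/20, -7/20] . (h_A, h_B, h_D, h_E) = 1
  [-1/5, -2/5, -1/10, 3/4] . (h_A, h_B, h_D, h_E) = 1

Solving yields:
  h_A = 226060/28891
  h_B = 154640/28891
  h_D = 223060/28891
  h_E = 211020/28891

Starting state is A, so the expected hitting time is h_A = 226060/28891.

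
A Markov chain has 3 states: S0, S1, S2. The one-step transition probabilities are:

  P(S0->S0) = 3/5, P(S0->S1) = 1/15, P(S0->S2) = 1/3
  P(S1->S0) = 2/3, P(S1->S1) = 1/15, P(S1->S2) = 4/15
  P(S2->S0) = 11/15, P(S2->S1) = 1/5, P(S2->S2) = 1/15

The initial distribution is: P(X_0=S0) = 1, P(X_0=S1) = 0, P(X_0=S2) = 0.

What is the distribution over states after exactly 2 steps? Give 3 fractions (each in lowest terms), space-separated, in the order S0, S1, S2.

Propagating the distribution step by step (d_{t+1} = d_t * P):
d_0 = (S0=1, S1=0, S2=0)
  d_1[S0] = 1*3/5 + 0*2/3 + 0*11/15 = 3/5
  d_1[S1] = 1*1/15 + 0*1/15 + 0*1/5 = 1/15
  d_1[S2] = 1*1/3 + 0*4/15 + 0*1/15 = 1/3
d_1 = (S0=3/5, S1=1/15, S2=1/3)
  d_2[S0] = 3/5*3/5 + 1/15*2/3 + 1/3*11/15 = 146/225
  d_2[S1] = 3/5*1/15 + 1/15*1/15 + 1/3*1/5 = 1/9
  d_2[S2] = 3/5*1/3 + 1/15*4/15 + 1/3*1/15 = 6/25
d_2 = (S0=146/225, S1=1/9, S2=6/25)

Answer: 146/225 1/9 6/25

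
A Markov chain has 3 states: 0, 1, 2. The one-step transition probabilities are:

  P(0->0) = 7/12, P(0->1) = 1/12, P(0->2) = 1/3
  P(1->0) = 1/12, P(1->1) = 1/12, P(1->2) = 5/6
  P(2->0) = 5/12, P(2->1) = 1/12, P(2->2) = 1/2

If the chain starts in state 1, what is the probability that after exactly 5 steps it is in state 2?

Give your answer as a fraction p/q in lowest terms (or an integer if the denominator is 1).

Computing P^5 by repeated multiplication:
P^1 =
  0: [7/12, 1/12, 1/3]
  1: [1/12, 1/12, 5/6]
  2: [5/12, 1/12, 1/2]
P^2 =
  0: [35/72, 1/12, 31/72]
  1: [29/72, 1/12, 37/72]
  2: [11/24, 1/12, 11/24]
P^3 =
  0: [203/432, 1/12, 193/432]
  1: [197/432, 1/12, 199/432]
  2: [67/144, 1/12, 65/144]
P^4 =
  0: [1211/2592, 1/12, 1165/2592]
  1: [1205/2592, 1/12, 1171/2592]
  2: [403/864, 1/12, 389/864]
P^5 =
  0: [7259/15552, 1/12, 6997/15552]
  1: [7253/15552, 1/12, 7003/15552]
  2: [2419/5184, 1/12, 2333/5184]

(P^5)[1 -> 2] = 7003/15552

Answer: 7003/15552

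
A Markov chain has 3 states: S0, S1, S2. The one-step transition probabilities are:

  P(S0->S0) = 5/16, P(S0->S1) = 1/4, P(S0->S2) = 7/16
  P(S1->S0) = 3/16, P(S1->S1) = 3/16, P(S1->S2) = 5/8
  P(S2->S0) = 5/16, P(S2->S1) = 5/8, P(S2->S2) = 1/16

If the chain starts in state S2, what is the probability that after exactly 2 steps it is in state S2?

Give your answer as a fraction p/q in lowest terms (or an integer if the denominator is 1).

Answer: 17/32

Derivation:
Computing P^2 by repeated multiplication:
P^1 =
  S0: [5/16, 1/4, 7/16]
  S1: [3/16, 3/16, 5/8]
  S2: [5/16, 5/8, 1/16]
P^2 =
  S0: [9/32, 51/128, 41/128]
  S1: [37/128, 121/256, 61/256]
  S2: [15/64, 15/64, 17/32]

(P^2)[S2 -> S2] = 17/32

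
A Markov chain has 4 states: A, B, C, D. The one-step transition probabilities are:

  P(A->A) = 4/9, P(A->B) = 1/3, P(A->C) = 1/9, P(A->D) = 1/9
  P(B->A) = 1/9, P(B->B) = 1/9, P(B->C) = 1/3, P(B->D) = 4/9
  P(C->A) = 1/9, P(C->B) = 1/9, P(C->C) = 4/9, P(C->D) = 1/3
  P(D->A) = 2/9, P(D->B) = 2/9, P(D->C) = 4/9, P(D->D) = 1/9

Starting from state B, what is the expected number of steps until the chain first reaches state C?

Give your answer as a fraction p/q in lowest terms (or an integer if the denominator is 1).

Answer: 675/214

Derivation:
Let h_i = expected steps to first reach C from state i.
Boundary: h_C = 0.
First-step equations for the other states:
  h_A = 1 + 4/9*h_A + 1/3*h_B + 1/9*h_C + 1/9*h_D
  h_B = 1 + 1/9*h_A + 1/9*h_B + 1/3*h_C + 4/9*h_D
  h_D = 1 + 2/9*h_A + 2/9*h_B + 4/9*h_C + 1/9*h_D

Substituting h_C = 0 and rearranging gives the linear system (I - Q) h = 1:
  [5/9, -1/3, -1/9] . (h_A, h_B, h_D) = 1
  [-1/9, 8/9, -4/9] . (h_A, h_B, h_D) = 1
  [-2/9, -2/9, 8/9] . (h_A, h_B, h_D) = 1

Solving yields:
  h_A = 459/107
  h_B = 675/214
  h_D = 639/214

Starting state is B, so the expected hitting time is h_B = 675/214.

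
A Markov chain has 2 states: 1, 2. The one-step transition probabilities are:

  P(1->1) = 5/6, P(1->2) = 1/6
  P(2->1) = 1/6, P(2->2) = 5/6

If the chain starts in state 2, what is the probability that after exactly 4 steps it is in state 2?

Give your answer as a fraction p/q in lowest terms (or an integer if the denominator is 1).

Computing P^4 by repeated multiplication:
P^1 =
  1: [5/6, 1/6]
  2: [1/6, 5/6]
P^2 =
  1: [13/18, 5/18]
  2: [5/18, 13/18]
P^3 =
  1: [35/54, 19/54]
  2: [19/54, 35/54]
P^4 =
  1: [97/162, 65/162]
  2: [65/162, 97/162]

(P^4)[2 -> 2] = 97/162

Answer: 97/162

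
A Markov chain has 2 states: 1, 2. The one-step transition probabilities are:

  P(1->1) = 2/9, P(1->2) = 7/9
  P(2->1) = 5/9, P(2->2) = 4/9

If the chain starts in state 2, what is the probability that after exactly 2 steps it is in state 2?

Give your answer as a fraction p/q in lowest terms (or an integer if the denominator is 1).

Computing P^2 by repeated multiplication:
P^1 =
  1: [2/9, 7/9]
  2: [5/9, 4/9]
P^2 =
  1: [13/27, 14/27]
  2: [10/27, 17/27]

(P^2)[2 -> 2] = 17/27

Answer: 17/27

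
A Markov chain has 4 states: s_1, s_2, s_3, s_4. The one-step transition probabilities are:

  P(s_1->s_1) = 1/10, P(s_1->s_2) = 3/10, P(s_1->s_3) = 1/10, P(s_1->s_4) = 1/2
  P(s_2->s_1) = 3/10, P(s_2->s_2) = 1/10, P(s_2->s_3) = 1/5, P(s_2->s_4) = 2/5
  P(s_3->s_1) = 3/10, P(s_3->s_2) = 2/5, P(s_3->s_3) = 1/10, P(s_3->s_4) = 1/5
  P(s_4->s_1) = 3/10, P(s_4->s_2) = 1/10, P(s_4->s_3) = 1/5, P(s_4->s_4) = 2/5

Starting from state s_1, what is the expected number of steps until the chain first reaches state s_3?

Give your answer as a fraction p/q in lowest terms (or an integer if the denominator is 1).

Let h_i = expected steps to first reach s_3 from state i.
Boundary: h_s_3 = 0.
First-step equations for the other states:
  h_s_1 = 1 + 1/10*h_s_1 + 3/10*h_s_2 + 1/10*h_s_3 + 1/2*h_s_4
  h_s_2 = 1 + 3/10*h_s_1 + 1/10*h_s_2 + 1/5*h_s_3 + 2/5*h_s_4
  h_s_4 = 1 + 3/10*h_s_1 + 1/10*h_s_2 + 1/5*h_s_3 + 2/5*h_s_4

Substituting h_s_3 = 0 and rearranging gives the linear system (I - Q) h = 1:
  [9/10, -3/10, -1/2] . (h_s_1, h_s_2, h_s_4) = 1
  [-3/10, 9/10, -2/5] . (h_s_1, h_s_2, h_s_4) = 1
  [-3/10, -1/10, 3/5] . (h_s_1, h_s_2, h_s_4) = 1

Solving yields:
  h_s_1 = 130/21
  h_s_2 = 40/7
  h_s_4 = 40/7

Starting state is s_1, so the expected hitting time is h_s_1 = 130/21.

Answer: 130/21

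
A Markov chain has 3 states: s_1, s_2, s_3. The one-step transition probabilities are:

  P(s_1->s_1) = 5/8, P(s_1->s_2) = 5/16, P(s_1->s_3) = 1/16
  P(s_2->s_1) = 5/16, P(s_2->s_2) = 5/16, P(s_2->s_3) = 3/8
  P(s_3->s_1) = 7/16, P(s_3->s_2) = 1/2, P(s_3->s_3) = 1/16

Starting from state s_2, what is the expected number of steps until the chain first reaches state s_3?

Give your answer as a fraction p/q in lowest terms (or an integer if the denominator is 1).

Answer: 176/41

Derivation:
Let h_i = expected steps to first reach s_3 from state i.
Boundary: h_s_3 = 0.
First-step equations for the other states:
  h_s_1 = 1 + 5/8*h_s_1 + 5/16*h_s_2 + 1/16*h_s_3
  h_s_2 = 1 + 5/16*h_s_1 + 5/16*h_s_2 + 3/8*h_s_3

Substituting h_s_3 = 0 and rearranging gives the linear system (I - Q) h = 1:
  [3/8, -5/16] . (h_s_1, h_s_2) = 1
  [-5/16, 11/16] . (h_s_1, h_s_2) = 1

Solving yields:
  h_s_1 = 256/41
  h_s_2 = 176/41

Starting state is s_2, so the expected hitting time is h_s_2 = 176/41.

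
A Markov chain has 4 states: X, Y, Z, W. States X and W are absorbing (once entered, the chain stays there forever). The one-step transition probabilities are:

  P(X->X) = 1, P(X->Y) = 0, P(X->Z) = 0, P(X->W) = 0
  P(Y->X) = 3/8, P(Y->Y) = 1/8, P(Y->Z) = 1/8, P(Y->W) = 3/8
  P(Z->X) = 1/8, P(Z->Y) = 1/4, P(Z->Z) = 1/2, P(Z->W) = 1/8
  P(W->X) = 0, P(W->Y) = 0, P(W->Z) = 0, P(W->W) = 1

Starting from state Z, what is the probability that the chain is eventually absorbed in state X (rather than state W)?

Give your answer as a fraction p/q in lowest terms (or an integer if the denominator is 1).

Answer: 1/2

Derivation:
Let a_i = P(absorbed in X | start in state i).
Boundary conditions: a_X = 1, a_W = 0.
For each transient state i, a_i = sum_j P(i->j) * a_j:
  a_Y = 3/8*a_X + 1/8*a_Y + 1/8*a_Z + 3/8*a_W
  a_Z = 1/8*a_X + 1/4*a_Y + 1/2*a_Z + 1/8*a_W

Substituting a_X = 1 and a_W = 0, rearrange to (I - Q) a = r where r[i] = P(i -> X):
  [7/8, -1/8] . (a_Y, a_Z) = 3/8
  [-1/4, 1/2] . (a_Y, a_Z) = 1/8

Solving yields:
  a_Y = 1/2
  a_Z = 1/2

Starting state is Z, so the absorption probability is a_Z = 1/2.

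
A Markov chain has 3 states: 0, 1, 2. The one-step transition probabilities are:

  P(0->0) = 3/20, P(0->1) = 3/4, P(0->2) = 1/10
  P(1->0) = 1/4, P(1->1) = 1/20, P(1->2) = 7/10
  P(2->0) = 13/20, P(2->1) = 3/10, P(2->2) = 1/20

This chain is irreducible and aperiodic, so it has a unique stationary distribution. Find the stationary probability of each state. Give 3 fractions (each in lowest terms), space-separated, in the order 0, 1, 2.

Answer: 277/822 99/274 124/411

Derivation:
The stationary distribution satisfies pi = pi * P, i.e.:
  pi_0 = 3/20*pi_0 + 1/4*pi_1 + 13/20*pi_2
  pi_1 = 3/4*pi_0 + 1/20*pi_1 + 3/10*pi_2
  pi_2 = 1/10*pi_0 + 7/10*pi_1 + 1/20*pi_2
with normalization: pi_0 + pi_1 + pi_2 = 1.

Using the first 2 balance equations plus normalization, the linear system A*pi = b is:
  [-17/20, 1/4, 13/20] . pi = 0
  [3/4, -19/20, 3/10] . pi = 0
  [1, 1, 1] . pi = 1

Solving yields:
  pi_0 = 277/822
  pi_1 = 99/274
  pi_2 = 124/411

Verification (pi * P):
  277/822*3/20 + 99/274*1/4 + 124/411*13/20 = 277/822 = pi_0  (ok)
  277/822*3/4 + 99/274*1/20 + 124/411*3/10 = 99/274 = pi_1  (ok)
  277/822*1/10 + 99/274*7/10 + 124/411*1/20 = 124/411 = pi_2  (ok)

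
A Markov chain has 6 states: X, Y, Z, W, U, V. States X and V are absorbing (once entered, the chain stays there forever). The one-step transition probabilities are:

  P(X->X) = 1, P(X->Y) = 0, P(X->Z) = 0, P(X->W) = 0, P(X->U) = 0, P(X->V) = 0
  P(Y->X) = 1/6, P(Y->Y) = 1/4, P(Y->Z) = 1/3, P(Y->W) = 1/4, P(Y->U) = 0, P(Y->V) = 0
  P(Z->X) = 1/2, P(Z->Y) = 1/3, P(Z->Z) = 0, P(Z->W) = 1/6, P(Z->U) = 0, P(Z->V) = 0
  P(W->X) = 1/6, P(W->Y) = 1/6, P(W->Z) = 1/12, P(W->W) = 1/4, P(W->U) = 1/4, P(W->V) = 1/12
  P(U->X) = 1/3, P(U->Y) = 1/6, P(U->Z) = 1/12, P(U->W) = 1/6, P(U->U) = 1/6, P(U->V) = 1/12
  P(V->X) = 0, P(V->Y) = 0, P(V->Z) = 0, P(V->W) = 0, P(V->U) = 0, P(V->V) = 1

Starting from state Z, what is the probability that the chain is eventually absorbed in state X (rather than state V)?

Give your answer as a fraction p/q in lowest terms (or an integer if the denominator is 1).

Let a_i = P(absorbed in X | start in state i).
Boundary conditions: a_X = 1, a_V = 0.
For each transient state i, a_i = sum_j P(i->j) * a_j:
  a_Y = 1/6*a_X + 1/4*a_Y + 1/3*a_Z + 1/4*a_W + 0*a_U + 0*a_V
  a_Z = 1/2*a_X + 1/3*a_Y + 0*a_Z + 1/6*a_W + 0*a_U + 0*a_V
  a_W = 1/6*a_X + 1/6*a_Y + 1/12*a_Z + 1/4*a_W + 1/4*a_U + 1/12*a_V
  a_U = 1/3*a_X + 1/6*a_Y + 1/12*a_Z + 1/6*a_W + 1/6*a_U + 1/12*a_V

Substituting a_X = 1 and a_V = 0, rearrange to (I - Q) a = r where r[i] = P(i -> X):
  [3/4, -1/3, -1/4, 0] . (a_Y, a_Z, a_W, a_U) = 1/6
  [-1/3, 1, -1/6, 0] . (a_Y, a_Z, a_W, a_U) = 1/2
  [-1/6, -1/12, 3/4, -1/4] . (a_Y, a_Z, a_W, a_U) = 1/6
  [-1/6, -1/12, -1/6, 5/6] . (a_Y, a_Z, a_W, a_U) = 1/3

Solving yields:
  a_Y = 2811/3097
  a_Z = 2902/3097
  a_W = 2499/3097
  a_U = 2591/3097

Starting state is Z, so the absorption probability is a_Z = 2902/3097.

Answer: 2902/3097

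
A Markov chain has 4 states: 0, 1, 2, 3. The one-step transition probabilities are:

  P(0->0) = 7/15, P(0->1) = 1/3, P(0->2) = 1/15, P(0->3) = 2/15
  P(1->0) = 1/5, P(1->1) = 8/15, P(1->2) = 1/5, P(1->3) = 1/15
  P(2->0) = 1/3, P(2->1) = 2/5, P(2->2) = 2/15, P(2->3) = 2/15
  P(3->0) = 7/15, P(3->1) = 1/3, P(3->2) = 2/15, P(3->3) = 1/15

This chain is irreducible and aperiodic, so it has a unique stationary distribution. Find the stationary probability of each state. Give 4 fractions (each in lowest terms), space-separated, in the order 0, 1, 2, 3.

Answer: 887/2657 1138/2657 371/2657 261/2657

Derivation:
The stationary distribution satisfies pi = pi * P, i.e.:
  pi_0 = 7/15*pi_0 + 1/5*pi_1 + 1/3*pi_2 + 7/15*pi_3
  pi_1 = 1/3*pi_0 + 8/15*pi_1 + 2/5*pi_2 + 1/3*pi_3
  pi_2 = 1/15*pi_0 + 1/5*pi_1 + 2/15*pi_2 + 2/15*pi_3
  pi_3 = 2/15*pi_0 + 1/15*pi_1 + 2/15*pi_2 + 1/15*pi_3
with normalization: pi_0 + pi_1 + pi_2 + pi_3 = 1.

Using the first 3 balance equations plus normalization, the linear system A*pi = b is:
  [-8/15, 1/5, 1/3, 7/15] . pi = 0
  [1/3, -7/15, 2/5, 1/3] . pi = 0
  [1/15, 1/5, -13/15, 2/15] . pi = 0
  [1, 1, 1, 1] . pi = 1

Solving yields:
  pi_0 = 887/2657
  pi_1 = 1138/2657
  pi_2 = 371/2657
  pi_3 = 261/2657

Verification (pi * P):
  887/2657*7/15 + 1138/2657*1/5 + 371/2657*1/3 + 261/2657*7/15 = 887/2657 = pi_0  (ok)
  887/2657*1/3 + 1138/2657*8/15 + 371/2657*2/5 + 261/2657*1/3 = 1138/2657 = pi_1  (ok)
  887/2657*1/15 + 1138/2657*1/5 + 371/2657*2/15 + 261/2657*2/15 = 371/2657 = pi_2  (ok)
  887/2657*2/15 + 1138/2657*1/15 + 371/2657*2/15 + 261/2657*1/15 = 261/2657 = pi_3  (ok)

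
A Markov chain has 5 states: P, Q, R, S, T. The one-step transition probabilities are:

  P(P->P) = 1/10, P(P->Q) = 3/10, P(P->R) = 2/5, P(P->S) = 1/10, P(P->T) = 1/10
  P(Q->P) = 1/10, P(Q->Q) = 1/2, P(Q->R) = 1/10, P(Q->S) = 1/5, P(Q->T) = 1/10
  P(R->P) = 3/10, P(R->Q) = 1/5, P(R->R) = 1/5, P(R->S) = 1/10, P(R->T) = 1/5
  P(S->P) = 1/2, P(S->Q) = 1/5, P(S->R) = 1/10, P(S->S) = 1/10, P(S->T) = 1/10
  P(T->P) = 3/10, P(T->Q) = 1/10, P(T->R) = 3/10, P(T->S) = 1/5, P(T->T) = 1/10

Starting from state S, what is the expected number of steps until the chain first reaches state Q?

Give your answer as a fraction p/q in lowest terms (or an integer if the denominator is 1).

Answer: 12980/2831

Derivation:
Let h_i = expected steps to first reach Q from state i.
Boundary: h_Q = 0.
First-step equations for the other states:
  h_P = 1 + 1/10*h_P + 3/10*h_Q + 2/5*h_R + 1/10*h_S + 1/10*h_T
  h_R = 1 + 3/10*h_P + 1/5*h_Q + 1/5*h_R + 1/10*h_S + 1/5*h_T
  h_S = 1 + 1/2*h_P + 1/5*h_Q + 1/10*h_R + 1/10*h_S + 1/10*h_T
  h_T = 1 + 3/10*h_P + 1/10*h_Q + 3/10*h_R + 1/5*h_S + 1/10*h_T

Substituting h_Q = 0 and rearranging gives the linear system (I - Q) h = 1:
  [9/10, -2/5, -1/10, -1/10] . (h_P, h_R, h_S, h_T) = 1
  [-3/10, 4/5, -1/10, -1/5] . (h_P, h_R, h_S, h_T) = 1
  [-1/2, -1/10, 9/10, -1/10] . (h_P, h_R, h_S, h_T) = 1
  [-3/10, -3/10, -1/5, 9/10] . (h_P, h_R, h_S, h_T) = 1

Solving yields:
  h_P = 12130/2831
  h_R = 13340/2831
  h_S = 12980/2831
  h_T = 14520/2831

Starting state is S, so the expected hitting time is h_S = 12980/2831.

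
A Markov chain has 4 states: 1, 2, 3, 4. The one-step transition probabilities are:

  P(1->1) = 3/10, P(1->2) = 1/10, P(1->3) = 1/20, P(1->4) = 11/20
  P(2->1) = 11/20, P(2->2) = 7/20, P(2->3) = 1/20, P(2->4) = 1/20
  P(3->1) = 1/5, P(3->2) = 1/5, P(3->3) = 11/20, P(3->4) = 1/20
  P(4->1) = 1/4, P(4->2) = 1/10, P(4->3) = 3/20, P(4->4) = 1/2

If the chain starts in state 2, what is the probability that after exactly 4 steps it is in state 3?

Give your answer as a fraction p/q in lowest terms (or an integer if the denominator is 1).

Answer: 12161/80000

Derivation:
Computing P^4 by repeated multiplication:
P^1 =
  1: [3/10, 1/10, 1/20, 11/20]
  2: [11/20, 7/20, 1/20, 1/20]
  3: [1/5, 1/5, 11/20, 1/20]
  4: [1/4, 1/10, 3/20, 1/2]
P^2 =
  1: [117/400, 13/100, 13/100, 179/400]
  2: [19/50, 77/400, 2/25, 139/400]
  3: [117/400, 41/200, 33/100, 69/400]
  4: [57/200, 7/50, 7/40, 2/5]
P^3 =
  1: [2377/8000, 291/2000, 639/4000, 3181/8000]
  2: [1291/4000, 1249/8000, 499/4000, 3171/8000]
  3: [2477/8000, 737/4000, 929/4000, 2191/8000]
  4: [119/400, 61/400, 71/400, 149/400]
P^4 =
  1: [48083/160000, 3047/20000, 13571/80000, 60399/160000]
  2: [24539/80000, 24241/160000, 12161/80000, 62359/160000]
  3: [49463/160000, 13543/80000, 15481/80000, 52489/160000]
  4: [1207/4000, 1247/8000, 22/125, 2931/8000]

(P^4)[2 -> 3] = 12161/80000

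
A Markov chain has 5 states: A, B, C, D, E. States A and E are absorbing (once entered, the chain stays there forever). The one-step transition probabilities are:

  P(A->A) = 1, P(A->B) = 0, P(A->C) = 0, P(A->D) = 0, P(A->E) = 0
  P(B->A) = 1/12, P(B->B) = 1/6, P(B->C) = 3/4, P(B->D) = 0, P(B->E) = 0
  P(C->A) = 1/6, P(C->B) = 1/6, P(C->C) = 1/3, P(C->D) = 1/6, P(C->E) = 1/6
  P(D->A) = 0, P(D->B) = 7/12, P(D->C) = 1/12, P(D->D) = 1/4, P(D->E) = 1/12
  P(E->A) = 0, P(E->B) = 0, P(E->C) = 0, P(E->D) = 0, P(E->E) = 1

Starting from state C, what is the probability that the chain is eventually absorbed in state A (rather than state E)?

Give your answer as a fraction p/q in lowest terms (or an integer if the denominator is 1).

Answer: 53/103

Derivation:
Let a_i = P(absorbed in A | start in state i).
Boundary conditions: a_A = 1, a_E = 0.
For each transient state i, a_i = sum_j P(i->j) * a_j:
  a_B = 1/12*a_A + 1/6*a_B + 3/4*a_C + 0*a_D + 0*a_E
  a_C = 1/6*a_A + 1/6*a_B + 1/3*a_C + 1/6*a_D + 1/6*a_E
  a_D = 0*a_A + 7/12*a_B + 1/12*a_C + 1/4*a_D + 1/12*a_E

Substituting a_A = 1 and a_E = 0, rearrange to (I - Q) a = r where r[i] = P(i -> A):
  [5/6, -3/4, 0] . (a_B, a_C, a_D) = 1/12
  [-1/6, 2/3, -1/6] . (a_B, a_C, a_D) = 1/6
  [-7/12, -1/12, 3/4] . (a_B, a_C, a_D) = 0

Solving yields:
  a_B = 58/103
  a_C = 53/103
  a_D = 51/103

Starting state is C, so the absorption probability is a_C = 53/103.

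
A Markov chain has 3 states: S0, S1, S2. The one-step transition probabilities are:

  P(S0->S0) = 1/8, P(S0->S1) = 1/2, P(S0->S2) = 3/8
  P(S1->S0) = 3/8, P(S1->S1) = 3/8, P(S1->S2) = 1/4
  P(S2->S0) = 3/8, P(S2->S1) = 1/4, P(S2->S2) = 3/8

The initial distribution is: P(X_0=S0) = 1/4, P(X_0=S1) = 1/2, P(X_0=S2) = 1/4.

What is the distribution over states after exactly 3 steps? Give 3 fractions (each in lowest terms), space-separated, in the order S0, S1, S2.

Answer: 77/256 95/256 21/64

Derivation:
Propagating the distribution step by step (d_{t+1} = d_t * P):
d_0 = (S0=1/4, S1=1/2, S2=1/4)
  d_1[S0] = 1/4*1/8 + 1/2*3/8 + 1/4*3/8 = 5/16
  d_1[S1] = 1/4*1/2 + 1/2*3/8 + 1/4*1/4 = 3/8
  d_1[S2] = 1/4*3/8 + 1/2*1/4 + 1/4*3/8 = 5/16
d_1 = (S0=5/16, S1=3/8, S2=5/16)
  d_2[S0] = 5/16*1/8 + 3/8*3/8 + 5/16*3/8 = 19/64
  d_2[S1] = 5/16*1/2 + 3/8*3/8 + 5/16*1/4 = 3/8
  d_2[S2] = 5/16*3/8 + 3/8*1/4 + 5/16*3/8 = 21/64
d_2 = (S0=19/64, S1=3/8, S2=21/64)
  d_3[S0] = 19/64*1/8 + 3/8*3/8 + 21/64*3/8 = 77/256
  d_3[S1] = 19/64*1/2 + 3/8*3/8 + 21/64*1/4 = 95/256
  d_3[S2] = 19/64*3/8 + 3/8*1/4 + 21/64*3/8 = 21/64
d_3 = (S0=77/256, S1=95/256, S2=21/64)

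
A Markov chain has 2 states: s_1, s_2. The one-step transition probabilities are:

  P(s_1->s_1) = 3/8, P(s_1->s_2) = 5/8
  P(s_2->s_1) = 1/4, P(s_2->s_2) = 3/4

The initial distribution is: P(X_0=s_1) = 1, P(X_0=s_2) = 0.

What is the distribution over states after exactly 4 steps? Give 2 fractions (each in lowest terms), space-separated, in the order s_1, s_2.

Propagating the distribution step by step (d_{t+1} = d_t * P):
d_0 = (s_1=1, s_2=0)
  d_1[s_1] = 1*3/8 + 0*1/4 = 3/8
  d_1[s_2] = 1*5/8 + 0*3/4 = 5/8
d_1 = (s_1=3/8, s_2=5/8)
  d_2[s_1] = 3/8*3/8 + 5/8*1/4 = 19/64
  d_2[s_2] = 3/8*5/8 + 5/8*3/4 = 45/64
d_2 = (s_1=19/64, s_2=45/64)
  d_3[s_1] = 19/64*3/8 + 45/64*1/4 = 147/512
  d_3[s_2] = 19/64*5/8 + 45/64*3/4 = 365/512
d_3 = (s_1=147/512, s_2=365/512)
  d_4[s_1] = 147/512*3/8 + 365/512*1/4 = 1171/4096
  d_4[s_2] = 147/512*5/8 + 365/512*3/4 = 2925/4096
d_4 = (s_1=1171/4096, s_2=2925/4096)

Answer: 1171/4096 2925/4096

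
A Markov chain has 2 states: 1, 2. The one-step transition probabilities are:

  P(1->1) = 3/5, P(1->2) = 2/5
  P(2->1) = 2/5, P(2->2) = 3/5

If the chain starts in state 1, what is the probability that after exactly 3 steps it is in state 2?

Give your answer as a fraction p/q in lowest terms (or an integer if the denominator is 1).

Computing P^3 by repeated multiplication:
P^1 =
  1: [3/5, 2/5]
  2: [2/5, 3/5]
P^2 =
  1: [13/25, 12/25]
  2: [12/25, 13/25]
P^3 =
  1: [63/125, 62/125]
  2: [62/125, 63/125]

(P^3)[1 -> 2] = 62/125

Answer: 62/125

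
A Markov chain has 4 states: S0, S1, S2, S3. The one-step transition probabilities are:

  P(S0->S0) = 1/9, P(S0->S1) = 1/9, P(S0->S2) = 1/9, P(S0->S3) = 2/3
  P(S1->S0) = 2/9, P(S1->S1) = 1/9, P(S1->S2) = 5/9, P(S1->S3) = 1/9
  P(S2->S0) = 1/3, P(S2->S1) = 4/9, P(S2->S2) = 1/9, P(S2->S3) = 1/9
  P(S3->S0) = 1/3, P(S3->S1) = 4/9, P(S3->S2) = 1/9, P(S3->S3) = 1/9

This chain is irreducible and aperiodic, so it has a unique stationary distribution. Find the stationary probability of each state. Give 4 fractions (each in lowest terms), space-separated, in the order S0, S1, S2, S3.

The stationary distribution satisfies pi = pi * P, i.e.:
  pi_S0 = 1/9*pi_S0 + 2/9*pi_S1 + 1/3*pi_S2 + 1/3*pi_S3
  pi_S1 = 1/9*pi_S0 + 1/9*pi_S1 + 4/9*pi_S2 + 4/9*pi_S3
  pi_S2 = 1/9*pi_S0 + 5/9*pi_S1 + 1/9*pi_S2 + 1/9*pi_S3
  pi_S3 = 2/3*pi_S0 + 1/9*pi_S1 + 1/9*pi_S2 + 1/9*pi_S3
with normalization: pi_S0 + pi_S1 + pi_S2 + pi_S3 = 1.

Using the first 3 balance equations plus normalization, the linear system A*pi = b is:
  [-8/9, 2/9, 1/3, 1/3] . pi = 0
  [1/9, -8/9, 4/9, 4/9] . pi = 0
  [1/9, 5/9, -8/9, 1/9] . pi = 0
  [1, 1, 1, 1] . pi = 1

Solving yields:
  pi_S0 = 32/129
  pi_S1 = 35/129
  pi_S2 = 269/1161
  pi_S3 = 289/1161

Verification (pi * P):
  32/129*1/9 + 35/129*2/9 + 269/1161*1/3 + 289/1161*1/3 = 32/129 = pi_S0  (ok)
  32/129*1/9 + 35/129*1/9 + 269/1161*4/9 + 289/1161*4/9 = 35/129 = pi_S1  (ok)
  32/129*1/9 + 35/129*5/9 + 269/1161*1/9 + 289/1161*1/9 = 269/1161 = pi_S2  (ok)
  32/129*2/3 + 35/129*1/9 + 269/1161*1/9 + 289/1161*1/9 = 289/1161 = pi_S3  (ok)

Answer: 32/129 35/129 269/1161 289/1161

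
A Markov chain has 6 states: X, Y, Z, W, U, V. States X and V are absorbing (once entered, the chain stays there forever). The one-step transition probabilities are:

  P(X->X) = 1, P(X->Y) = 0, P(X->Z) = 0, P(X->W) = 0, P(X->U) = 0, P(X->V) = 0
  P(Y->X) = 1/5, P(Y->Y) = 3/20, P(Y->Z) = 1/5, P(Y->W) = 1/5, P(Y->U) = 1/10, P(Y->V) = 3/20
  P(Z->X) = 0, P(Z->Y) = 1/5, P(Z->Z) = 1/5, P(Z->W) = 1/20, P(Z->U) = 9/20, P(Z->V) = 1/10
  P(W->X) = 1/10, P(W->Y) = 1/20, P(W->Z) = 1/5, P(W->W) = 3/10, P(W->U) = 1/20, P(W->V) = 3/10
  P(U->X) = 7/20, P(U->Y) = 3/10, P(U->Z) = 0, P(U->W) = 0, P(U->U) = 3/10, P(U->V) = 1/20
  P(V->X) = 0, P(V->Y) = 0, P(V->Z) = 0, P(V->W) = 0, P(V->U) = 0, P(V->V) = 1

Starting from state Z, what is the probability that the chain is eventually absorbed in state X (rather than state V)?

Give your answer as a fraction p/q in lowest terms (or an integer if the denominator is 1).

Let a_i = P(absorbed in X | start in state i).
Boundary conditions: a_X = 1, a_V = 0.
For each transient state i, a_i = sum_j P(i->j) * a_j:
  a_Y = 1/5*a_X + 3/20*a_Y + 1/5*a_Z + 1/5*a_W + 1/10*a_U + 3/20*a_V
  a_Z = 0*a_X + 1/5*a_Y + 1/5*a_Z + 1/20*a_W + 9/20*a_U + 1/10*a_V
  a_W = 1/10*a_X + 1/20*a_Y + 1/5*a_Z + 3/10*a_W + 1/20*a_U + 3/10*a_V
  a_U = 7/20*a_X + 3/10*a_Y + 0*a_Z + 0*a_W + 3/10*a_U + 1/20*a_V

Substituting a_X = 1 and a_V = 0, rearrange to (I - Q) a = r where r[i] = P(i -> X):
  [17/20, -1/5, -1/5, -1/10] . (a_Y, a_Z, a_W, a_U) = 1/5
  [-1/5, 4/5, -1/20, -9/20] . (a_Y, a_Z, a_W, a_U) = 0
  [-1/20, -1/5, 7/10, -1/20] . (a_Y, a_Z, a_W, a_U) = 1/10
  [-3/10, 0, 0, 7/10] . (a_Y, a_Z, a_W, a_U) = 7/20

Solving yields:
  a_Y = 5579/10110
  a_Z = 7781/13480
  a_W = 2021/5055
  a_U = 1241/1685

Starting state is Z, so the absorption probability is a_Z = 7781/13480.

Answer: 7781/13480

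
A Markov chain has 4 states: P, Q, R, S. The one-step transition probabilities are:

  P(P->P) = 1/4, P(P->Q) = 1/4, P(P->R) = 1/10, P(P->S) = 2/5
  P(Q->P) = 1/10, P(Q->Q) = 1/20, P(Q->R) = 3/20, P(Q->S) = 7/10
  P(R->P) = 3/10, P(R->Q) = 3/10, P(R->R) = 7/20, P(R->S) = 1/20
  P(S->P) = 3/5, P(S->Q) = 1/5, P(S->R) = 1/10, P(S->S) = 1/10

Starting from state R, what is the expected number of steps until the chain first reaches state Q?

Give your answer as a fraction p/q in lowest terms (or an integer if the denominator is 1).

Answer: 595/158

Derivation:
Let h_i = expected steps to first reach Q from state i.
Boundary: h_Q = 0.
First-step equations for the other states:
  h_P = 1 + 1/4*h_P + 1/4*h_Q + 1/10*h_R + 2/5*h_S
  h_R = 1 + 3/10*h_P + 3/10*h_Q + 7/20*h_R + 1/20*h_S
  h_S = 1 + 3/5*h_P + 1/5*h_Q + 1/10*h_R + 1/10*h_S

Substituting h_Q = 0 and rearranging gives the linear system (I - Q) h = 1:
  [3/4, -1/10, -2/5] . (h_P, h_R, h_S) = 1
  [-3/10, 13/20, -1/20] . (h_P, h_R, h_S) = 1
  [-3/5, -1/10, 9/10] . (h_P, h_R, h_S) = 1

Solving yields:
  h_P = 325/79
  h_R = 595/158
  h_S = 675/158

Starting state is R, so the expected hitting time is h_R = 595/158.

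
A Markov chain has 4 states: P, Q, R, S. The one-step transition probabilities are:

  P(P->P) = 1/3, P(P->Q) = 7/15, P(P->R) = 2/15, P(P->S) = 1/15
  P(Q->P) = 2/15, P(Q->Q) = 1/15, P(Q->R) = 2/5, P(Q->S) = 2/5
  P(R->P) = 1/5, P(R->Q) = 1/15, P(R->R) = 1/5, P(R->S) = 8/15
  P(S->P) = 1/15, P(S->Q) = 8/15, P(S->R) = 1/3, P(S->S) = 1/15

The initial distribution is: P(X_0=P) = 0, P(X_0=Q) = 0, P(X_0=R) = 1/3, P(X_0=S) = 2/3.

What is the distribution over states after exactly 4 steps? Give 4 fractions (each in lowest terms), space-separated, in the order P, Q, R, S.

Propagating the distribution step by step (d_{t+1} = d_t * P):
d_0 = (P=0, Q=0, R=1/3, S=2/3)
  d_1[P] = 0*1/3 + 0*2/15 + 1/3*1/5 + 2/3*1/15 = 1/9
  d_1[Q] = 0*7/15 + 0*1/15 + 1/3*1/15 + 2/3*8/15 = 17/45
  d_1[R] = 0*2/15 + 0*2/5 + 1/3*1/5 + 2/3*1/3 = 13/45
  d_1[S] = 0*1/15 + 0*2/5 + 1/3*8/15 + 2/3*1/15 = 2/9
d_1 = (P=1/9, Q=17/45, R=13/45, S=2/9)
  d_2[P] = 1/9*1/3 + 17/45*2/15 + 13/45*1/5 + 2/9*1/15 = 4/25
  d_2[Q] = 1/9*7/15 + 17/45*1/15 + 13/45*1/15 + 2/9*8/15 = 29/135
  d_2[R] = 1/9*2/15 + 17/45*2/5 + 13/45*1/5 + 2/9*1/3 = 67/225
  d_2[S] = 1/9*1/15 + 17/45*2/5 + 13/45*8/15 + 2/9*1/15 = 221/675
d_2 = (P=4/25, Q=29/135, R=67/225, S=221/675)
  d_3[P] = 4/25*1/3 + 29/135*2/15 + 67/225*1/5 + 221/675*1/15 = 1654/10125
  d_3[Q] = 4/25*7/15 + 29/135*1/15 + 67/225*1/15 + 221/675*8/15 = 574/2025
  d_3[R] = 4/25*2/15 + 29/135*2/5 + 67/225*1/5 + 221/675*1/3 = 2794/10125
  d_3[S] = 4/25*1/15 + 29/135*2/5 + 67/225*8/15 + 221/675*1/15 = 2807/10125
d_3 = (P=1654/10125, Q=574/2025, R=2794/10125, S=2807/10125)
  d_4[P] = 1654/10125*1/3 + 574/2025*2/15 + 2794/10125*1/5 + 2807/10125*1/15 = 25199/151875
  d_4[Q] = 1654/10125*7/15 + 574/2025*1/15 + 2794/10125*1/15 + 2807/10125*8/15 = 39698/151875
  d_4[R] = 1654/10125*2/15 + 574/2025*2/5 + 2794/10125*1/5 + 2807/10125*1/3 = 2863/10125
  d_4[S] = 1654/10125*1/15 + 574/2025*2/5 + 2794/10125*8/15 + 2807/10125*1/15 = 44033/151875
d_4 = (P=25199/151875, Q=39698/151875, R=2863/10125, S=44033/151875)

Answer: 25199/151875 39698/151875 2863/10125 44033/151875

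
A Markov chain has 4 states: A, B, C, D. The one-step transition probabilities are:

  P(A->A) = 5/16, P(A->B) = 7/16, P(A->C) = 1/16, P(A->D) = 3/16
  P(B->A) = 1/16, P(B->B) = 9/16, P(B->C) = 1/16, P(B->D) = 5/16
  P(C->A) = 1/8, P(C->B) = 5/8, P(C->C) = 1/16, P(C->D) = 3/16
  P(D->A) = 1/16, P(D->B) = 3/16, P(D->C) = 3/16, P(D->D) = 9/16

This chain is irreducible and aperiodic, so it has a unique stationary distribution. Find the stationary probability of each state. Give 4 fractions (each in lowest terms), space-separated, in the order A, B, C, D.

The stationary distribution satisfies pi = pi * P, i.e.:
  pi_A = 5/16*pi_A + 1/16*pi_B + 1/8*pi_C + 1/16*pi_D
  pi_B = 7/16*pi_A + 9/16*pi_B + 5/8*pi_C + 3/16*pi_D
  pi_C = 1/16*pi_A + 1/16*pi_B + 1/16*pi_C + 3/16*pi_D
  pi_D = 3/16*pi_A + 5/16*pi_B + 3/16*pi_C + 9/16*pi_D
with normalization: pi_A + pi_B + pi_C + pi_D = 1.

Using the first 3 balance equations plus normalization, the linear system A*pi = b is:
  [-11/16, 1/16, 1/8, 1/16] . pi = 0
  [7/16, -7/16, 5/8, 3/16] . pi = 0
  [1/16, 1/16, -15/16, 3/16] . pi = 0
  [1, 1, 1, 1] . pi = 1

Solving yields:
  pi_A = 109/1178
  pi_B = 244/589
  pi_C = 65/589
  pi_D = 451/1178

Verification (pi * P):
  109/1178*5/16 + 244/589*1/16 + 65/589*1/8 + 451/1178*1/16 = 109/1178 = pi_A  (ok)
  109/1178*7/16 + 244/589*9/16 + 65/589*5/8 + 451/1178*3/16 = 244/589 = pi_B  (ok)
  109/1178*1/16 + 244/589*1/16 + 65/589*1/16 + 451/1178*3/16 = 65/589 = pi_C  (ok)
  109/1178*3/16 + 244/589*5/16 + 65/589*3/16 + 451/1178*9/16 = 451/1178 = pi_D  (ok)

Answer: 109/1178 244/589 65/589 451/1178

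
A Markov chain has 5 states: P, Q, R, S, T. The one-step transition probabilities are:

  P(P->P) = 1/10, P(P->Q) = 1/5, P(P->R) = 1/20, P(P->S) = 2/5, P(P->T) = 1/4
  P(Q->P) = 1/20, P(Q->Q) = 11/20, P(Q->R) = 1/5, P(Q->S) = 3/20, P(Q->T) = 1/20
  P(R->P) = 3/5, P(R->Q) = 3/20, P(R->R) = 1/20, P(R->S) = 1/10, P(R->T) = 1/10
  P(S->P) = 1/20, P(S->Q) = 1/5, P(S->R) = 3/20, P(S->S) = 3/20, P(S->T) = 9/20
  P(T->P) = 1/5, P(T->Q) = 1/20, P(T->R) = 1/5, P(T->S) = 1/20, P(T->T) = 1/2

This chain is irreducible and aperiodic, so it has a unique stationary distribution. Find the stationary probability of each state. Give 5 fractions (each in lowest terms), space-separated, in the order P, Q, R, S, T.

The stationary distribution satisfies pi = pi * P, i.e.:
  pi_P = 1/10*pi_P + 1/20*pi_Q + 3/5*pi_R + 1/20*pi_S + 1/5*pi_T
  pi_Q = 1/5*pi_P + 11/20*pi_Q + 3/20*pi_R + 1/5*pi_S + 1/20*pi_T
  pi_R = 1/20*pi_P + 1/5*pi_Q + 1/20*pi_R + 3/20*pi_S + 1/5*pi_T
  pi_S = 2/5*pi_P + 3/20*pi_Q + 1/10*pi_R + 3/20*pi_S + 1/20*pi_T
  pi_T = 1/4*pi_P + 1/20*pi_Q + 1/10*pi_R + 9/20*pi_S + 1/2*pi_T
with normalization: pi_P + pi_Q + pi_R + pi_S + pi_T = 1.

Using the first 4 balance equations plus normalization, the linear system A*pi = b is:
  [-9/10, 1/20, 3/5, 1/20, 1/5] . pi = 0
  [1/5, -9/20, 3/20, 1/5, 1/20] . pi = 0
  [1/20, 1/5, -19/20, 3/20, 1/5] . pi = 0
  [2/5, 3/20, 1/10, -17/20, 1/20] . pi = 0
  [1, 1, 1, 1, 1] . pi = 1

Solving yields:
  pi_P = 18626/103045
  pi_Q = 23777/103045
  pi_R = 14777/103045
  pi_S = 16431/103045
  pi_T = 29434/103045

Verification (pi * P):
  18626/103045*1/10 + 23777/103045*1/20 + 14777/103045*3/5 + 16431/103045*1/20 + 29434/103045*1/5 = 18626/103045 = pi_P  (ok)
  18626/103045*1/5 + 23777/103045*11/20 + 14777/103045*3/20 + 16431/103045*1/5 + 29434/103045*1/20 = 23777/103045 = pi_Q  (ok)
  18626/103045*1/20 + 23777/103045*1/5 + 14777/103045*1/20 + 16431/103045*3/20 + 29434/103045*1/5 = 14777/103045 = pi_R  (ok)
  18626/103045*2/5 + 23777/103045*3/20 + 14777/103045*1/10 + 16431/103045*3/20 + 29434/103045*1/20 = 16431/103045 = pi_S  (ok)
  18626/103045*1/4 + 23777/103045*1/20 + 14777/103045*1/10 + 16431/103045*9/20 + 29434/103045*1/2 = 29434/103045 = pi_T  (ok)

Answer: 18626/103045 23777/103045 14777/103045 16431/103045 29434/103045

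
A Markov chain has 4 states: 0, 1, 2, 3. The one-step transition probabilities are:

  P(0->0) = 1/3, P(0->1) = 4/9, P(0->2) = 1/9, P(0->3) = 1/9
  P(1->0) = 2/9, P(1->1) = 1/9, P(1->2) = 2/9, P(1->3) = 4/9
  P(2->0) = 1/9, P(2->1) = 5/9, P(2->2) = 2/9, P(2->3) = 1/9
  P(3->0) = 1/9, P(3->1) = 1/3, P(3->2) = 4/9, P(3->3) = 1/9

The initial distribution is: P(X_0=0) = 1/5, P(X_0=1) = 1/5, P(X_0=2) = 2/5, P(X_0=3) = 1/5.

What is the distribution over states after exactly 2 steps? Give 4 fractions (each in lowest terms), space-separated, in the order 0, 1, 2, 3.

Propagating the distribution step by step (d_{t+1} = d_t * P):
d_0 = (0=1/5, 1=1/5, 2=2/5, 3=1/5)
  d_1[0] = 1/5*1/3 + 1/5*2/9 + 2/5*1/9 + 1/5*1/9 = 8/45
  d_1[1] = 1/5*4/9 + 1/5*1/9 + 2/5*5/9 + 1/5*1/3 = 2/5
  d_1[2] = 1/5*1/9 + 1/5*2/9 + 2/5*2/9 + 1/5*4/9 = 11/45
  d_1[3] = 1/5*1/9 + 1/5*4/9 + 2/5*1/9 + 1/5*1/9 = 8/45
d_1 = (0=8/45, 1=2/5, 2=11/45, 3=8/45)
  d_2[0] = 8/45*1/3 + 2/5*2/9 + 11/45*1/9 + 8/45*1/9 = 79/405
  d_2[1] = 8/45*4/9 + 2/5*1/9 + 11/45*5/9 + 8/45*1/3 = 43/135
  d_2[2] = 8/45*1/9 + 2/5*2/9 + 11/45*2/9 + 8/45*4/9 = 98/405
  d_2[3] = 8/45*1/9 + 2/5*4/9 + 11/45*1/9 + 8/45*1/9 = 11/45
d_2 = (0=79/405, 1=43/135, 2=98/405, 3=11/45)

Answer: 79/405 43/135 98/405 11/45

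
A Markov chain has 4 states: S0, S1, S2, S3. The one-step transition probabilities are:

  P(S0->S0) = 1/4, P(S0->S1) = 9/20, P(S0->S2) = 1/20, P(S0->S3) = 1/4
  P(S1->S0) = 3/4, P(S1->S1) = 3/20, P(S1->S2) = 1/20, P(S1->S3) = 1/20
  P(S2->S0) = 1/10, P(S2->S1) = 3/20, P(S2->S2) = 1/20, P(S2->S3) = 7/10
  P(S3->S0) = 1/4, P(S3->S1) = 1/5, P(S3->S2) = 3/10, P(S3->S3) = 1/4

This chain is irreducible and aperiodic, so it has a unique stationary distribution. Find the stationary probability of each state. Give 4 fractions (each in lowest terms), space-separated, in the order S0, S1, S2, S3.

The stationary distribution satisfies pi = pi * P, i.e.:
  pi_S0 = 1/4*pi_S0 + 3/4*pi_S1 + 1/10*pi_S2 + 1/4*pi_S3
  pi_S1 = 9/20*pi_S0 + 3/20*pi_S1 + 3/20*pi_S2 + 1/5*pi_S3
  pi_S2 = 1/20*pi_S0 + 1/20*pi_S1 + 1/20*pi_S2 + 3/10*pi_S3
  pi_S3 = 1/4*pi_S0 + 1/20*pi_S1 + 7/10*pi_S2 + 1/4*pi_S3
with normalization: pi_S0 + pi_S1 + pi_S2 + pi_S3 = 1.

Using the first 3 balance equations plus normalization, the linear system A*pi = b is:
  [-3/4, 3/4, 1/10, 1/4] . pi = 0
  [9/20, -17/20, 3/20, 1/5] . pi = 0
  [1/20, 1/20, -19/20, 3/10] . pi = 0
  [1, 1, 1, 1] . pi = 1

Solving yields:
  pi_S0 = 1611/4355
  pi_S1 = 238/871
  pi_S2 = 97/871
  pi_S3 = 1069/4355

Verification (pi * P):
  1611/4355*1/4 + 238/871*3/4 + 97/871*1/10 + 1069/4355*1/4 = 1611/4355 = pi_S0  (ok)
  1611/4355*9/20 + 238/871*3/20 + 97/871*3/20 + 1069/4355*1/5 = 238/871 = pi_S1  (ok)
  1611/4355*1/20 + 238/871*1/20 + 97/871*1/20 + 1069/4355*3/10 = 97/871 = pi_S2  (ok)
  1611/4355*1/4 + 238/871*1/20 + 97/871*7/10 + 1069/4355*1/4 = 1069/4355 = pi_S3  (ok)

Answer: 1611/4355 238/871 97/871 1069/4355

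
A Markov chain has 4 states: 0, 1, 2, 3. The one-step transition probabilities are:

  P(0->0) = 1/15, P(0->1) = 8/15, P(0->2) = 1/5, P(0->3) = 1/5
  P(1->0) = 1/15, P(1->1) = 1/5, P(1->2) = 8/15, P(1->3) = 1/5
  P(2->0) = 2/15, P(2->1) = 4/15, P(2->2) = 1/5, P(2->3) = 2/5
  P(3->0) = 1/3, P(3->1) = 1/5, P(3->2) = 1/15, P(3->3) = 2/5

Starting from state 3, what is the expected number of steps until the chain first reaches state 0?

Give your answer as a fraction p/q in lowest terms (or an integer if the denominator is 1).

Answer: 235/56

Derivation:
Let h_i = expected steps to first reach 0 from state i.
Boundary: h_0 = 0.
First-step equations for the other states:
  h_1 = 1 + 1/15*h_0 + 1/5*h_1 + 8/15*h_2 + 1/5*h_3
  h_2 = 1 + 2/15*h_0 + 4/15*h_1 + 1/5*h_2 + 2/5*h_3
  h_3 = 1 + 1/3*h_0 + 1/5*h_1 + 1/15*h_2 + 2/5*h_3

Substituting h_0 = 0 and rearranging gives the linear system (I - Q) h = 1:
  [4/5, -8/15, -1/5] . (h_1, h_2, h_3) = 1
  [-4/15, 4/5, -2/5] . (h_1, h_2, h_3) = 1
  [-1/5, -1/15, 3/5] . (h_1, h_2, h_3) = 1

Solving yields:
  h_1 = 1305/224
  h_2 = 1185/224
  h_3 = 235/56

Starting state is 3, so the expected hitting time is h_3 = 235/56.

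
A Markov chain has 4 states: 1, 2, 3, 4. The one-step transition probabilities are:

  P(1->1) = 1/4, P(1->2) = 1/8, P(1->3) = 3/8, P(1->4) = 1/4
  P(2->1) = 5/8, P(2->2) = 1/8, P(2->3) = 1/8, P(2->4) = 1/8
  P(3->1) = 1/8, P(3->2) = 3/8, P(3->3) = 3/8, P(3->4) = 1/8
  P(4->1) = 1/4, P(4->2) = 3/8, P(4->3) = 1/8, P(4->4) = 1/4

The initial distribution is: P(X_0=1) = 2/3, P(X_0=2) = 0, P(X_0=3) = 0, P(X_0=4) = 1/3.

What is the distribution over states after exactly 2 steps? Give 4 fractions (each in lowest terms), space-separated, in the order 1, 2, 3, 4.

Answer: 7/24 25/96 25/96 3/16

Derivation:
Propagating the distribution step by step (d_{t+1} = d_t * P):
d_0 = (1=2/3, 2=0, 3=0, 4=1/3)
  d_1[1] = 2/3*1/4 + 0*5/8 + 0*1/8 + 1/3*1/4 = 1/4
  d_1[2] = 2/3*1/8 + 0*1/8 + 0*3/8 + 1/3*3/8 = 5/24
  d_1[3] = 2/3*3/8 + 0*1/8 + 0*3/8 + 1/3*1/8 = 7/24
  d_1[4] = 2/3*1/4 + 0*1/8 + 0*1/8 + 1/3*1/4 = 1/4
d_1 = (1=1/4, 2=5/24, 3=7/24, 4=1/4)
  d_2[1] = 1/4*1/4 + 5/24*5/8 + 7/24*1/8 + 1/4*1/4 = 7/24
  d_2[2] = 1/4*1/8 + 5/24*1/8 + 7/24*3/8 + 1/4*3/8 = 25/96
  d_2[3] = 1/4*3/8 + 5/24*1/8 + 7/24*3/8 + 1/4*1/8 = 25/96
  d_2[4] = 1/4*1/4 + 5/24*1/8 + 7/24*1/8 + 1/4*1/4 = 3/16
d_2 = (1=7/24, 2=25/96, 3=25/96, 4=3/16)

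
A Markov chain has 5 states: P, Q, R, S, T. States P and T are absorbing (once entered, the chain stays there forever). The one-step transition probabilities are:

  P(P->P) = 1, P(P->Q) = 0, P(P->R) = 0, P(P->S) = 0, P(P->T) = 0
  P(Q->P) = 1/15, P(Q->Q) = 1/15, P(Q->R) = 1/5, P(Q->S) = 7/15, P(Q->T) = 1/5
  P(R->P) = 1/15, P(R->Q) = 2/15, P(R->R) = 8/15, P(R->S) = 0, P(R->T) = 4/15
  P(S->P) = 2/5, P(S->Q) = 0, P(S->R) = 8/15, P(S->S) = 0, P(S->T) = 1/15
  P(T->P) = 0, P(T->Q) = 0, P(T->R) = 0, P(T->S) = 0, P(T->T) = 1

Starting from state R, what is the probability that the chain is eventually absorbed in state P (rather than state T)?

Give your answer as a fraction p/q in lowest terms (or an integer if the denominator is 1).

Let a_i = P(absorbed in P | start in state i).
Boundary conditions: a_P = 1, a_T = 0.
For each transient state i, a_i = sum_j P(i->j) * a_j:
  a_Q = 1/15*a_P + 1/15*a_Q + 1/5*a_R + 7/15*a_S + 1/5*a_T
  a_R = 1/15*a_P + 2/15*a_Q + 8/15*a_R + 0*a_S + 4/15*a_T
  a_S = 2/5*a_P + 0*a_Q + 8/15*a_R + 0*a_S + 1/15*a_T

Substituting a_P = 1 and a_T = 0, rearrange to (I - Q) a = r where r[i] = P(i -> P):
  [14/15, -1/5, -7/15] . (a_Q, a_R, a_S) = 1/15
  [-2/15, 7/15, 0] . (a_Q, a_R, a_S) = 1/15
  [0, -8/15, 1] . (a_Q, a_R, a_S) = 2/5

Solving yields:
  a_Q = 125/317
  a_R = 81/317
  a_S = 170/317

Starting state is R, so the absorption probability is a_R = 81/317.

Answer: 81/317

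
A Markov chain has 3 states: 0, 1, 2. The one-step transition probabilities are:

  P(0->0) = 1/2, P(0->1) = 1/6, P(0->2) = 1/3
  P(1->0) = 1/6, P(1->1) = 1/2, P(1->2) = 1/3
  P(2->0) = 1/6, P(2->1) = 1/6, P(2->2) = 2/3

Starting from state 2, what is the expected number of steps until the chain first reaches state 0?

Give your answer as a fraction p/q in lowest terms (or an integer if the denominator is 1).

Let h_i = expected steps to first reach 0 from state i.
Boundary: h_0 = 0.
First-step equations for the other states:
  h_1 = 1 + 1/6*h_0 + 1/2*h_1 + 1/3*h_2
  h_2 = 1 + 1/6*h_0 + 1/6*h_1 + 2/3*h_2

Substituting h_0 = 0 and rearranging gives the linear system (I - Q) h = 1:
  [1/2, -1/3] . (h_1, h_2) = 1
  [-1/6, 1/3] . (h_1, h_2) = 1

Solving yields:
  h_1 = 6
  h_2 = 6

Starting state is 2, so the expected hitting time is h_2 = 6.

Answer: 6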